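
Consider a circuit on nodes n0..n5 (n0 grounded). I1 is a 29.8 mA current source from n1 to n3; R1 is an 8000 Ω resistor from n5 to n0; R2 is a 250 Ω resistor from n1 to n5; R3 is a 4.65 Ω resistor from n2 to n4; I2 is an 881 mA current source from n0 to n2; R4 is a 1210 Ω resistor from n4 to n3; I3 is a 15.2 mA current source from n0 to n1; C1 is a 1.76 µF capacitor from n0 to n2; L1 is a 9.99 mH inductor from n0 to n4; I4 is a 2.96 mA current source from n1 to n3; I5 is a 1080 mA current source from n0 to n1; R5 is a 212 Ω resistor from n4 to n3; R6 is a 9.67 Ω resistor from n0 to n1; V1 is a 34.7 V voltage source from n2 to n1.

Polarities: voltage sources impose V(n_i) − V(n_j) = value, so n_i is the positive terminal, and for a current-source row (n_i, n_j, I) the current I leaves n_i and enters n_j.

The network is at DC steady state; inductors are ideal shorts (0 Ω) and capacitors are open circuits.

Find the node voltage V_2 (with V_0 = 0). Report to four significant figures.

MNA unknowns: 5 node voltages V₁..V_5 plus 2 source currents (L1, V1)
I1: z[1]−=0.0298, z[3]+=0.0298
R1: Y=0.0001250 on G[5,0]
R2: Y=0.004000 on G[1,5]
R3: Y=0.2151 on G[2,4]
I2: z[0]−=0.881, z[2]+=0.881
R4: Y=0.0008264 on G[4,3]
I3: z[0]−=0.0152, z[1]+=0.0152
C1: Y=0.000 on G[0,2]
L1: row V0−V4=0, i_L1 at 0,4
I4: z[1]−=0.00296, z[3]+=0.00296
I5: z[0]−=1.08, z[1]+=1.08
R5: Y=0.004717 on G[4,3]
R6: Y=0.1034 on G[0,1]
V1: row V2−V1=34.7, i_V1 at 2,1
solve → V1=-17.32, V2=17.38, V3=5.910, V4=0.000, V5=-16.80
aux → i_L1=-3.770, i_V1=-2.856

17.38 V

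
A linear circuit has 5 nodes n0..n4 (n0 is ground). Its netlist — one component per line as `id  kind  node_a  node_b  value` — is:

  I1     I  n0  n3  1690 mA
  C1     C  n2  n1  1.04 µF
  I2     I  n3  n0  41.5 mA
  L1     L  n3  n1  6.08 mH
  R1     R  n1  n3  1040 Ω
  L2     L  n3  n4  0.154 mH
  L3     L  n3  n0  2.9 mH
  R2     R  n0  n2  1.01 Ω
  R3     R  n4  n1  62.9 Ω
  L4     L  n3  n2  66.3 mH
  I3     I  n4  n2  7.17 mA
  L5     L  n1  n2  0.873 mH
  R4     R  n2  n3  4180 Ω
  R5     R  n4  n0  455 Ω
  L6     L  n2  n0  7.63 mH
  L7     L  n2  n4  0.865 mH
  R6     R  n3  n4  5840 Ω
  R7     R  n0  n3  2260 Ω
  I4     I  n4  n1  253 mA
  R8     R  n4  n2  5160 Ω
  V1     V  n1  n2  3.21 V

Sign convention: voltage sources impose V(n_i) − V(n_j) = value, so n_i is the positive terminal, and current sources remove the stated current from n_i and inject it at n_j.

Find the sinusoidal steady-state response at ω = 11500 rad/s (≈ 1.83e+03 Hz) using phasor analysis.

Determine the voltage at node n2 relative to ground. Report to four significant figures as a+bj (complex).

1.321+0.06816j V

Apply KCL at each of the 4 non-ground nodes and solve the resulting linear system.
Node n1: branches {C1, L1, R1, R3, L5, I4, V1} → V_1 = 4.531+0.06816j
Node n2: branches {C1, R2, L4, I3, L5, R4, L6, L7, R8, V1} → V_2 = 1.321+0.06816j
Node n3: branches {I1, I2, L1, R1, L2, L3, L4, R4, R6, R7} → V_3 = 2.579+11.12j
Node n4: branches {L2, R3, I3, R5, L7, R6, I4, R8} → V_4 = 2.637+9.091j
Source currents: i(V1)=0.3790+0.4633j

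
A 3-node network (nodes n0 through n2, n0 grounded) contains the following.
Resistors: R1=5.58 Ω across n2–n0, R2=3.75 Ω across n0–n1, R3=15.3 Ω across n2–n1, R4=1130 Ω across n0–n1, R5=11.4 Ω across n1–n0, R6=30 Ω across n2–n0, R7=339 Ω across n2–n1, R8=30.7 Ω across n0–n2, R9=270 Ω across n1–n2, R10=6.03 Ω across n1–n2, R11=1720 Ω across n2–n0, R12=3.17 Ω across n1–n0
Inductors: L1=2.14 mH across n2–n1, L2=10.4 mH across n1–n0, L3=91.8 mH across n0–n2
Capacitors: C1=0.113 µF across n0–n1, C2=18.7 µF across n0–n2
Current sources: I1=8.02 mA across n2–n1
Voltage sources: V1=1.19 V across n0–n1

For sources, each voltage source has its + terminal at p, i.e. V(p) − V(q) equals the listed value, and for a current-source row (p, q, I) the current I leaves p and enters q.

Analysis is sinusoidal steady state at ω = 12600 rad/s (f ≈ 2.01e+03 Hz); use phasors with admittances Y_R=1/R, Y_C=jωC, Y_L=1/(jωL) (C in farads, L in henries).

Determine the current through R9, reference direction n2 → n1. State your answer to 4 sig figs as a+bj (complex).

Apply KCL at each of the 2 non-ground nodes and solve the resulting linear system.
Node n1: branches {L1, R2, L2, R3, R4, R5, R7, C1, R9, I1, R10, R12, V1} → V_1 = -1.190+0.000j
Node n2: branches {R1, L1, R3, R6, R7, R8, L3, R9, I1, R10, R11, C2} → V_2 = -0.4838+0.2890j
Source currents: i(V1)=-0.9849-0.03517j

0.002616+0.001070j A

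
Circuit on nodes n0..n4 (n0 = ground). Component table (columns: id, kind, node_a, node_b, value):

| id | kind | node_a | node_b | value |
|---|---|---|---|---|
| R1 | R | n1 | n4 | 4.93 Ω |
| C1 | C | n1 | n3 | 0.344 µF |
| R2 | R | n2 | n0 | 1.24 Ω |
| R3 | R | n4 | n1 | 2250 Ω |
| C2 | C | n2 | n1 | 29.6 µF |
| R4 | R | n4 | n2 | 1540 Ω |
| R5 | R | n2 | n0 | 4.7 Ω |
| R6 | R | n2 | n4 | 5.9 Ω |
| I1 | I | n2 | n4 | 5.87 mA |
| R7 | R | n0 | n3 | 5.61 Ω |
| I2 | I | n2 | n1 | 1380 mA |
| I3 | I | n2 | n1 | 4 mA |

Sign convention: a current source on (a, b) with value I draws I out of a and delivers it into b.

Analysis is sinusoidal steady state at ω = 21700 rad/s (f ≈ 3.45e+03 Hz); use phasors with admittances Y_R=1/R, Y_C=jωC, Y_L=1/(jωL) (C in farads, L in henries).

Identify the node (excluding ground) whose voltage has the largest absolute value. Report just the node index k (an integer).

1

MNA unknowns: 4 node voltages V₁..V_4
R1: Y=0.2028+0.000j on G[1,4]
C1: Y=0.000+0.007465j on G[1,3]
R2: Y=0.8065+0.000j on G[2,0]
R3: Y=0.0004444+0.000j on G[4,1]
C2: Y=0.000+0.6423j on G[2,1]
R4: Y=0.0006494+0.000j on G[4,2]
R5: Y=0.2128+0.000j on G[2,0]
R6: Y=0.1695+0.000j on G[2,4]
I1: z[2]−=0.00587, z[4]+=0.00587
R7: Y=0.1783+0.000j on G[0,3]
I2: z[2]−=1.38, z[1]+=1.38
I3: z[2]−=0.004, z[1]+=0.004
solve → V1=0.2840-2.094j, V2=-0.01539-0.001435j, V3=0.08801+0.008207j, V4=0.1633-1.140j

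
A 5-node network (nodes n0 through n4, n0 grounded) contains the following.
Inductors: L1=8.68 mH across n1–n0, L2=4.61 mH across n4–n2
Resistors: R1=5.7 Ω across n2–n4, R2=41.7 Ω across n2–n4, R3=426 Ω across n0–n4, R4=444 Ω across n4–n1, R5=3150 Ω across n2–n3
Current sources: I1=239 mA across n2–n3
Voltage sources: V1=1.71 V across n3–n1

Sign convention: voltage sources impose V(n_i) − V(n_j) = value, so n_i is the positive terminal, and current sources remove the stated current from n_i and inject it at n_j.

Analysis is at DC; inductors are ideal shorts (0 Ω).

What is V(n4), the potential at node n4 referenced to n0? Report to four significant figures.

Element admittances at DC:
  L1: short n1↔n0 (DC inductor)
  Y(R1) = 0.1754 S between n2,n4
  Y(R2) = 0.02398 S between n2,n4
  Y(R3) = 0.002347 S between n0,n4
  Y(R4) = 0.002252 S between n4,n1
  I1: injects 0.239 A into n3 (from n2)
  Y(R5) = 0.0003175 S between n2,n3
  L2: short n4↔n2 (DC inductor)
  V1: constraint V(n3)−V(n1) = 1.71
Assemble and solve the 7×7 MNA system:
  V(n1)=0.000  V(n2)=-48.50  V(n3)=1.710  V(n4)=-48.50
  i(L1)=0.1138  i(L2)=0.2231  i(V1)=0.2231

-48.50 V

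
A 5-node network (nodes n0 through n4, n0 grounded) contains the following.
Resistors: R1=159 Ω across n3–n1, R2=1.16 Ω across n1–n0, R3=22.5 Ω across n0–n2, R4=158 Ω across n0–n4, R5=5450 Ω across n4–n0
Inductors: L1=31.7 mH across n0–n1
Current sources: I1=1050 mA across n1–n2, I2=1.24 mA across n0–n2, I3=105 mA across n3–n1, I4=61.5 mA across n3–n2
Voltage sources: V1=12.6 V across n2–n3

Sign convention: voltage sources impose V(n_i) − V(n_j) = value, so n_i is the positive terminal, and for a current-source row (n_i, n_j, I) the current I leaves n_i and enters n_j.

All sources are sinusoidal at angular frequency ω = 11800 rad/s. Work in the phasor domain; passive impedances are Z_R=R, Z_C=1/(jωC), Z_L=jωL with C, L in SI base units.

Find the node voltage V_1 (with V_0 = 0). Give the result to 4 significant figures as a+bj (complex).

MNA unknowns: 4 node voltages V₁..V_4 plus 1 source current (V1)
R1: Y=0.006289+0.000j on G[3,1]
L1: Y=0.000-0.002673j on G[0,1]
R2: Y=0.8621+0.000j on G[1,0]
I1: z[1]−=1.05, z[2]+=1.05
R3: Y=0.04444+0.000j on G[0,2]
I2: z[0]−=0.00124, z[2]+=0.00124
R4: Y=0.006329+0.000j on G[0,4]
I3: z[3]−=0.105, z[1]+=0.105
R5: Y=0.0001835+0.000j on G[4,0]
I4: z[3]−=0.0615, z[2]+=0.0615
V1: row V2−V3=12.6, i_V1 at 2,3
solve → V1=-1.034-0.003186j, V2=20.08-0.0003950j, V3=7.485-0.0003950j, V4=0.000+0.000j
aux → i_V1=0.2201+1.756e-05j

-1.034-0.003186j V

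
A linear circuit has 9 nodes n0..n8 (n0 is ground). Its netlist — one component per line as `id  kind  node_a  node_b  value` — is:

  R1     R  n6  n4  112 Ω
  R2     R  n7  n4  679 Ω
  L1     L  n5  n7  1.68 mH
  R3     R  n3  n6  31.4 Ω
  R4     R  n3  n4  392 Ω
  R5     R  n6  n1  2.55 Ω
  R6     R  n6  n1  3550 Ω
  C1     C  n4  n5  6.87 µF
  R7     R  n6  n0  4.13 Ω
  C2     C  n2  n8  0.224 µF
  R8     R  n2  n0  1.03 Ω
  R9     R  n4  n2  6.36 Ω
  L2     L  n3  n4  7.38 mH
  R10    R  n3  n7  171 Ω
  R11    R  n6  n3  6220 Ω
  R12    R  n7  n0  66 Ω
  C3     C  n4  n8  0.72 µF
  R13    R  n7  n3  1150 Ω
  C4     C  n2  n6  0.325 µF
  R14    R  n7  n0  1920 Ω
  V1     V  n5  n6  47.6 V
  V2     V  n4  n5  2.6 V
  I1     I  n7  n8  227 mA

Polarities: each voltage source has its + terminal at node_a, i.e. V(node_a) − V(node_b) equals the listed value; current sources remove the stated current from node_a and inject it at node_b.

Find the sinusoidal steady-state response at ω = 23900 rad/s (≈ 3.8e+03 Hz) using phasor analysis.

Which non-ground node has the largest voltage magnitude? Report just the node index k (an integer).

MNA unknowns: 8 node voltages V₁..V_8 plus 2 source currents (V1, V2)
R1: Y=0.008929+0.000j on G[6,4]
R2: Y=0.001473+0.000j on G[7,4]
L1: Y=0.000-0.02491j on G[5,7]
R3: Y=0.03185+0.000j on G[3,6]
R4: Y=0.002551+0.000j on G[3,4]
R5: Y=0.3922+0.000j on G[6,1]
R6: Y=0.0002817+0.000j on G[6,1]
C1: Y=0.000+0.1642j on G[4,5]
R7: Y=0.2421+0.000j on G[6,0]
C2: Y=0.000+0.005354j on G[2,8]
R8: Y=0.9709+0.000j on G[2,0]
R9: Y=0.1572+0.000j on G[4,2]
L2: Y=0.000-0.005670j on G[3,4]
R10: Y=0.005848+0.000j on G[3,7]
R11: Y=0.0001608+0.000j on G[6,3]
R12: Y=0.01515+0.000j on G[7,0]
C3: Y=0.000+0.01721j on G[4,8]
R13: Y=0.0008696+0.000j on G[7,3]
C4: Y=0.000+0.007768j on G[2,6]
R14: Y=0.0005208+0.000j on G[7,0]
V1: row V5−V6=47.6, i_V1 at 5,6
V2: row V4−V5=2.6, i_V2 at 4,5
I1: z[7]−=0.227, z[8]+=0.227
solve → V1=-18.59+0.9903j, V2=4.444+0.07778j, V3=-9.287-8.063j, V4=31.61+0.9903j, V5=29.01+0.9903j, V6=-18.59+0.9903j, V7=11.85-20.12j, V8=25.17-9.288j
aux → i_V1=-5.254+0.3506j, i_V2=-4.728-0.5036j

4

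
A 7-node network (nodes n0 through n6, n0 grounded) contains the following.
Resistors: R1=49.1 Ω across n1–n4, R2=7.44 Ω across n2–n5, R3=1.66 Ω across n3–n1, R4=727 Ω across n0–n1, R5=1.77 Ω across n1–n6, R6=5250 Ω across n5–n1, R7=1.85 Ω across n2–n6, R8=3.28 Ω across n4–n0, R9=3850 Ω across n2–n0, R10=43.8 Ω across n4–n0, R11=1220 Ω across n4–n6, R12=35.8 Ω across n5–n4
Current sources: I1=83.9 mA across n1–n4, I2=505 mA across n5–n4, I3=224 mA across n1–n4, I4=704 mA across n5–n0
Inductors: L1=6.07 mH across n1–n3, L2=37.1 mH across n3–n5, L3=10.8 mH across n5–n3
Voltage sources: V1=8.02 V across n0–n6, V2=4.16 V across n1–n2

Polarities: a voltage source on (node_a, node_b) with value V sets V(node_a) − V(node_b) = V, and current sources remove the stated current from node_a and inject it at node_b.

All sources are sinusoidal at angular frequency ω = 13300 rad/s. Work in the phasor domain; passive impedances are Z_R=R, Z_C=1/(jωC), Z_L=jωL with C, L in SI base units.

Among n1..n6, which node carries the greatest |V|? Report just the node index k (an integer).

5

Element admittances at ω=13300 rad/s:
  Y(R1) = 0.02037+0.000j S between n1,n4
  Y(R2) = 0.1344+0.000j S between n2,n5
  Y(R3) = 0.6024+0.000j S between n3,n1
  Y(R4) = 0.001376+0.000j S between n0,n1
  I1: injects 0.0839 A into n4 (from n1)
  Y(R5) = 0.5650+0.000j S between n1,n6
  Y(R6) = 0.0001905+0.000j S between n5,n1
  I2: injects 0.505 A into n4 (from n5)
  Y(R7) = 0.5405+0.000j S between n2,n6
  Y(R8) = 0.3049+0.000j S between n4,n0
  Y(R9) = 0.0002597+0.000j S between n2,n0
  Y(L1) = 0.000-0.01239j S between n1,n3
  Y(L2) = 0.000-0.002027j S between n3,n5
  Y(R10) = 0.02283+0.000j S between n4,n0
  Y(R11) = 0.0008197+0.000j S between n4,n6
  I3: injects 0.224 A into n4 (from n1)
  Y(L3) = 0.000-0.006962j S between n5,n3
  Y(R12) = 0.02793+0.000j S between n5,n4
  I4: injects 0.704 A into n0 (from n5)
  V1: constraint V(n0)−V(n6) = 8.02
  V2: constraint V(n1)−V(n2) = 4.16
Assemble and solve the 8×8 MNA system:
  V(n1)=-6.784+0.01139j  V(n2)=-10.94+0.01139j  V(n3)=-6.797+0.1539j  V(n4)=0.5602-0.03839j  V(n5)=-16.36-0.5262j  V(n6)=-8.020+0.000j
  i(V1)=0.8754-0.01256j  i(V2)=-0.8551+0.07841j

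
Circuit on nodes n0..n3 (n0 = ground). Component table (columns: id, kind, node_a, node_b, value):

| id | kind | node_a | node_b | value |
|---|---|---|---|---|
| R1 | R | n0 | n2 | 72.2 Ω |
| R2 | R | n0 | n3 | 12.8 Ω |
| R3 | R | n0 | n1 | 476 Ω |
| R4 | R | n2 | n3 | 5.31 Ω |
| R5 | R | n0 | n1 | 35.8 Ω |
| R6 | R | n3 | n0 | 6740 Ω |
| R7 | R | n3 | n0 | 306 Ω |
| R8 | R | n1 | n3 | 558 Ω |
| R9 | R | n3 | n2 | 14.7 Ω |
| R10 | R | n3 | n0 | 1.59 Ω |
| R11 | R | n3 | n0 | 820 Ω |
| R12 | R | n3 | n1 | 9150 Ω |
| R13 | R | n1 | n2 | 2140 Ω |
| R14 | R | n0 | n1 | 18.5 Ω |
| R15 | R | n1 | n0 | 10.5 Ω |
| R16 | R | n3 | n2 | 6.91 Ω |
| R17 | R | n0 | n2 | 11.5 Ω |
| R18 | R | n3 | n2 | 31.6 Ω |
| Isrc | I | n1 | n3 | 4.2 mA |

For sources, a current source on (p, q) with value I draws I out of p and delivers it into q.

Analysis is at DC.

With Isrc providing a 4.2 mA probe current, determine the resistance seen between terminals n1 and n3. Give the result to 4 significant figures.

R_eq = 6.729 Ω

Apply KCL at each of the 3 non-ground nodes and solve the resulting linear system.
Node n1: branches {R3, R5, R8, R12, R13, R14, R15, Isrc} → V_1 = -0.02305
Node n2: branches {R1, R4, R9, R13, R16, R17, R18} → V_2 = 0.004204
Node n3: branches {R2, R4, R6, R7, R8, R9, R10, R11, R12, R16, R18, Isrc} → V_3 = 0.005213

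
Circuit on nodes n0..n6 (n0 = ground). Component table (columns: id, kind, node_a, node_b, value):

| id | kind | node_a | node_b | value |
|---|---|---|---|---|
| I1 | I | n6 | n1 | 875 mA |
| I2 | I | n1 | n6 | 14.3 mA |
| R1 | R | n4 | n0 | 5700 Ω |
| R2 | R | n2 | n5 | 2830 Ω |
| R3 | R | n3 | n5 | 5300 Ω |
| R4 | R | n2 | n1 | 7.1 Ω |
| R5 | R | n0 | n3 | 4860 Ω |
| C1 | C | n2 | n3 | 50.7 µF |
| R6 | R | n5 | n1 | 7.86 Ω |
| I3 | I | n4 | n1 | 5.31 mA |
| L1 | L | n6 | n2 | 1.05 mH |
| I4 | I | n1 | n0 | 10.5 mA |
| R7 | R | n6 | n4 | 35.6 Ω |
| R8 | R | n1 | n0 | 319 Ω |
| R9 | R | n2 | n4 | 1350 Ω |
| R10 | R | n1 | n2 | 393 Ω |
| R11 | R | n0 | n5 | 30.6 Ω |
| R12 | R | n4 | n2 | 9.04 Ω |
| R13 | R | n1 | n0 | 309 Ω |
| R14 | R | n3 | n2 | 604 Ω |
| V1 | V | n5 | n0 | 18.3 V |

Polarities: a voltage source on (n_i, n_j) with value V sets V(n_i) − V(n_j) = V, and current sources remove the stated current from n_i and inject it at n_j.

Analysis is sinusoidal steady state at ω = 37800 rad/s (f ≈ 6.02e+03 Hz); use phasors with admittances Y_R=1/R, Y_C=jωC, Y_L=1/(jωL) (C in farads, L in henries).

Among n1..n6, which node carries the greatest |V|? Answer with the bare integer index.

Element admittances at ω=37800 rad/s:
  I1: injects 0.875 A into n1 (from n6)
  I2: injects 0.0143 A into n6 (from n1)
  Y(R1) = 0.0001754+0.000j S between n4,n0
  Y(R2) = 0.0003534+0.000j S between n2,n5
  Y(R3) = 0.0001887+0.000j S between n3,n5
  Y(R4) = 0.1408+0.000j S between n2,n1
  Y(R5) = 0.0002058+0.000j S between n0,n3
  Y(C1) = 0.000+1.916j S between n2,n3
  Y(R6) = 0.1272+0.000j S between n5,n1
  I3: injects 0.00531 A into n1 (from n4)
  Y(L1) = 0.000-0.02520j S between n6,n2
  I4: injects 0.0105 A into n0 (from n1)
  Y(R7) = 0.02809+0.000j S between n6,n4
  Y(R8) = 0.003135+0.000j S between n1,n0
  Y(R9) = 0.0007407+0.000j S between n2,n4
  Y(R10) = 0.002545+0.000j S between n1,n2
  Y(R11) = 0.03268+0.000j S between n0,n5
  Y(R12) = 0.1106+0.000j S between n4,n2
  Y(R13) = 0.003236+0.000j S between n1,n0
  Y(R14) = 0.001656+0.000j S between n3,n2
  V1: constraint V(n5)−V(n0) = 18.3
Assemble and solve the 7×7 MNA system:
  V(n1)=17.35+0.004974j  V(n2)=11.31+0.009608j  V(n3)=11.31+0.01013j  V(n4)=7.839-3.830j  V(n5)=18.30+0.000j  V(n6)=-5.685-19.07j
  i(V1)=-0.7228+0.0006381j

6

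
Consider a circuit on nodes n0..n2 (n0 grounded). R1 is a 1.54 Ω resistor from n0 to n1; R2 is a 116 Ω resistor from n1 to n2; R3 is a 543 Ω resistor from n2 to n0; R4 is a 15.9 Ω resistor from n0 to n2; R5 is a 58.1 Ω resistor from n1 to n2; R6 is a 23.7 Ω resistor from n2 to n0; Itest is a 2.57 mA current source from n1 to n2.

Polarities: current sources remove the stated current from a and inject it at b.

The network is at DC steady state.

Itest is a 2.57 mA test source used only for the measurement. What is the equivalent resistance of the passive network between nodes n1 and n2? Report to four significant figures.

R_eq = 8.500 Ω

MNA unknowns: 2 node voltages V₁..V_2
R1: Y=0.6494 on G[0,1]
R2: Y=0.008621 on G[1,2]
R3: Y=0.001842 on G[2,0]
R4: Y=0.06289 on G[0,2]
R5: Y=0.01721 on G[1,2]
R6: Y=0.04219 on G[2,0]
Itest: z[1]−=0.00257, z[2]+=0.00257
solve → V1=-0.003089, V2=0.01876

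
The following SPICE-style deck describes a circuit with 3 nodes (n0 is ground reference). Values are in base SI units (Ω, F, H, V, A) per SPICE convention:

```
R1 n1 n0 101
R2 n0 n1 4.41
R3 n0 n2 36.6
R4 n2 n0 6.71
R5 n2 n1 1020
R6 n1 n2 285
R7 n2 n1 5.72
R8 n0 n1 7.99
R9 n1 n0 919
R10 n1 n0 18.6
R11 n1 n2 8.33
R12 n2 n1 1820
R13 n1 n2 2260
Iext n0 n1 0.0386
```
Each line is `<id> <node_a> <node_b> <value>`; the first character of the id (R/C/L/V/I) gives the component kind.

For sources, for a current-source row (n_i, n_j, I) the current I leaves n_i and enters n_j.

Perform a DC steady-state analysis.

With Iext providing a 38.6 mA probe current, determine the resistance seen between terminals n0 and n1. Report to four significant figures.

Apply KCL at each of the 2 non-ground nodes and solve the resulting linear system.
Node n1: branches {R1, R2, R5, R6, R7, R8, R9, R10, R11, R12, R13, Iext} → V_1 = 0.07314
Node n2: branches {R3, R4, R5, R6, R7, R11, R12, R13} → V_2 = 0.04608

R_eq = 1.895 Ω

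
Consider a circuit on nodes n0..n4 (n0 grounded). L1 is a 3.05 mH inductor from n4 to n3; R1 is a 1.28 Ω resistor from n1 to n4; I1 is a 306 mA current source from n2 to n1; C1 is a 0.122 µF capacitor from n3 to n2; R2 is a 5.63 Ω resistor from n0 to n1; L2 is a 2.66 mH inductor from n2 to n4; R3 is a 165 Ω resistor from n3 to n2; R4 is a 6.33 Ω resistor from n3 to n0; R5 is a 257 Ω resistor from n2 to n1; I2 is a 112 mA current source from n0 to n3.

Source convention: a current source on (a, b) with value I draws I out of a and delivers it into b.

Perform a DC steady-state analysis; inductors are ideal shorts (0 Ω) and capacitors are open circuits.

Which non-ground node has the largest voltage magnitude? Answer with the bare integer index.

Apply KCL at each of the 4 non-ground nodes and solve the resulting linear system.
Node n1: branches {R1, I1, R2, R5} → V_1 = 0.4674
Node n2: branches {I1, C1, L2, R3, R5} → V_2 = 0.1834
Node n3: branches {L1, C1, R3, R4, I2} → V_3 = 0.1834
Node n4: branches {L1, R1, L2} → V_4 = 0.1834
Source currents: i(L1)=-0.08302, i(L2)=-0.3049

1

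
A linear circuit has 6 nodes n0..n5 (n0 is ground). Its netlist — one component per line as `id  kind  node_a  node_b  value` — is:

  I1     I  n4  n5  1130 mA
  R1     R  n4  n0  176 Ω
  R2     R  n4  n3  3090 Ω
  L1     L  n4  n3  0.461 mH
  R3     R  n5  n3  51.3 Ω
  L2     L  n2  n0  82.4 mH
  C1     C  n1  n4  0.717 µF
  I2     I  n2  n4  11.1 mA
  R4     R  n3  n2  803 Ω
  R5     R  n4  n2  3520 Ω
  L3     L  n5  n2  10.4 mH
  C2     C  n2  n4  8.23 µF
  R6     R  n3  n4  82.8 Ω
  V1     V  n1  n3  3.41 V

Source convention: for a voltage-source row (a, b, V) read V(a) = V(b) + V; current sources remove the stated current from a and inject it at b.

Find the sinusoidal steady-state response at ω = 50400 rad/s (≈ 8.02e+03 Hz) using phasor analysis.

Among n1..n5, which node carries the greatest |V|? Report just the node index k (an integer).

5

Apply KCL at each of the 5 non-ground nodes and solve the resulting linear system.
Node n1: branches {C1, V1} → V_1 = 61.43+35.89j
Node n2: branches {L2, I2, R4, R5, L3, C2} → V_2 = -0.3889-0.3827j
Node n3: branches {R2, L1, R3, R4, R6, V1} → V_3 = 58.02+35.89j
Node n4: branches {I1, R1, R2, L1, C1, I2, R5, C2, R6} → V_4 = 0.01622-0.01648j
Node n5: branches {I1, R3, L3} → V_5 = 111.4+46.83j
Source currents: i(V1)=1.297-2.219j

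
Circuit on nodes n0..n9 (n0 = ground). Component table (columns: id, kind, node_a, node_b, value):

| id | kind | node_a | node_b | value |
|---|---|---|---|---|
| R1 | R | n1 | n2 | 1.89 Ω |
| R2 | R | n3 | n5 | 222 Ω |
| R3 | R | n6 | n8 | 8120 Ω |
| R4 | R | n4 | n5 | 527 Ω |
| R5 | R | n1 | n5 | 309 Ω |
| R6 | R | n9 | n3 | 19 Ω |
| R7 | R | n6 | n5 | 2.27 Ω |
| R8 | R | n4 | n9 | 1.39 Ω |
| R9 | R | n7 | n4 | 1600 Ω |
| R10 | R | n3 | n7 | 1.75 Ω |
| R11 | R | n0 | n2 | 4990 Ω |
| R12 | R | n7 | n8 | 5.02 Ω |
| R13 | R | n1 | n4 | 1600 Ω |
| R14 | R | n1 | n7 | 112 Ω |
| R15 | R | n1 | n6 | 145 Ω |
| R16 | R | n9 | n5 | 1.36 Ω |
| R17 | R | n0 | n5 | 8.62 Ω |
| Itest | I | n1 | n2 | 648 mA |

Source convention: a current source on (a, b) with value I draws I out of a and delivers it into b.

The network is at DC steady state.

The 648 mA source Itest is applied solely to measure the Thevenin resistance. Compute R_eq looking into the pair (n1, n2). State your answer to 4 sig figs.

Apply KCL at each of the 9 non-ground nodes and solve the resulting linear system.
Node n1: branches {R1, R5, R13, R14, R15, Itest} → V_1 = -0.01539
Node n2: branches {R1, R11, Itest} → V_2 = 1.209
Node n3: branches {R2, R6, R10} → V_3 = -0.003950
Node n4: branches {R4, R8, R9, R13} → V_4 = -0.002237
Node n5: branches {R2, R4, R5, R7, R16, R17} → V_5 = -0.002088
Node n6: branches {R3, R7, R15} → V_6 = -0.002294
Node n7: branches {R9, R10, R12, R14} → V_7 = -0.004124
Node n8: branches {R3, R12} → V_8 = -0.004123
Node n9: branches {R6, R8, R16} → V_9 = -0.002224

R_eq = 1.889 Ω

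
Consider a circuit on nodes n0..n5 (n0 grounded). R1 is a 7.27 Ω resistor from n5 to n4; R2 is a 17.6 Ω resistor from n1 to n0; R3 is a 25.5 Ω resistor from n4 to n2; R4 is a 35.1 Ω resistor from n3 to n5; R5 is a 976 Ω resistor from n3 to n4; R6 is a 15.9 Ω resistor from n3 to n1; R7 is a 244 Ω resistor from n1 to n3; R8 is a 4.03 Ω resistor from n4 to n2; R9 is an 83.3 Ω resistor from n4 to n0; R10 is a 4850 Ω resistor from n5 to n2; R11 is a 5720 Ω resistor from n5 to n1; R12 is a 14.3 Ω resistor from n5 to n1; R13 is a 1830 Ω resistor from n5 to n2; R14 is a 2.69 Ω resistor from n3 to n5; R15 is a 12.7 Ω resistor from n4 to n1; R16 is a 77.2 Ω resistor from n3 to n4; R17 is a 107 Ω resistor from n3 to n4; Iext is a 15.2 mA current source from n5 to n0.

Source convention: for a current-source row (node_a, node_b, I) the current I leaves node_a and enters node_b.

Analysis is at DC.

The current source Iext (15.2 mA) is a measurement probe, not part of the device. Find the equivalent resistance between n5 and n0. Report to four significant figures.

MNA unknowns: 5 node voltages V₁..V_5
R1: Y=0.1376 on G[5,4]
R2: Y=0.05682 on G[1,0]
R3: Y=0.03922 on G[4,2]
R4: Y=0.02849 on G[3,5]
R5: Y=0.001025 on G[3,4]
R6: Y=0.06289 on G[3,1]
R7: Y=0.004098 on G[1,3]
R8: Y=0.2481 on G[4,2]
R9: Y=0.01200 on G[4,0]
R10: Y=0.0002062 on G[5,2]
R11: Y=0.0001748 on G[5,1]
R12: Y=0.06993 on G[5,1]
R13: Y=0.0005464 on G[5,2]
R14: Y=0.3717 on G[3,5]
R15: Y=0.07874 on G[4,1]
R16: Y=0.01295 on G[3,4]
R17: Y=0.009346 on G[3,4]
Iext: z[5]−=0.0152, z[0]+=0.0152
solve → V1=-0.2146, V2=-0.2508, V3=-0.2767, V4=-0.2507, V5=-0.2886

R_eq = 18.99 Ω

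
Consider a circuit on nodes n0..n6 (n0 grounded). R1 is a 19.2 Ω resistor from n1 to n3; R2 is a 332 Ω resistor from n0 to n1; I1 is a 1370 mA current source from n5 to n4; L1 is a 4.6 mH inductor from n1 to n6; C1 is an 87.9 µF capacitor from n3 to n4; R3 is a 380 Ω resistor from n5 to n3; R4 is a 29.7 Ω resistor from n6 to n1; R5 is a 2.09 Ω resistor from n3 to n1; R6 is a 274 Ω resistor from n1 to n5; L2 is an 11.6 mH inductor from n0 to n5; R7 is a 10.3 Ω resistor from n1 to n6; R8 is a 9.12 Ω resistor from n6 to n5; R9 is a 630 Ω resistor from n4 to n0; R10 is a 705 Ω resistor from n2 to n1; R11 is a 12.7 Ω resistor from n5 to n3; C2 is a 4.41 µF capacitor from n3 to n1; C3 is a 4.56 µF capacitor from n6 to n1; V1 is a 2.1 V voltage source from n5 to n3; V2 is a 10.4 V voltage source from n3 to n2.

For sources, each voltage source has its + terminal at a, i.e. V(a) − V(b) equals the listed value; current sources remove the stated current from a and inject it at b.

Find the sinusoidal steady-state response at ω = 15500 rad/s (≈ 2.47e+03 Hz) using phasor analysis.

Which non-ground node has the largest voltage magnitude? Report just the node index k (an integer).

Apply KCL at each of the 6 non-ground nodes and solve the resulting linear system.
Node n1: branches {R1, R2, L1, R4, R5, R6, R7, R10, C2, C3} → V_1 = -1.259+1.108j
Node n2: branches {R10, V2} → V_2 = -11.87+1.102j
Node n3: branches {R1, C1, R3, R5, R11, C2, V1, V2} → V_3 = -1.473+1.102j
Node n4: branches {I1, C1, R9} → V_4 = -1.473+0.09510j
Node n5: branches {I1, R3, R6, L2, R8, R11, V1} → V_5 = 0.6269+1.102j
Node n6: branches {L1, R4, R7, R8, C3} → V_6 = -0.4447+0.9132j
Source currents: i(V1)=-1.671-0.01723j, i(V2)=-0.01506-7.361e-06j

2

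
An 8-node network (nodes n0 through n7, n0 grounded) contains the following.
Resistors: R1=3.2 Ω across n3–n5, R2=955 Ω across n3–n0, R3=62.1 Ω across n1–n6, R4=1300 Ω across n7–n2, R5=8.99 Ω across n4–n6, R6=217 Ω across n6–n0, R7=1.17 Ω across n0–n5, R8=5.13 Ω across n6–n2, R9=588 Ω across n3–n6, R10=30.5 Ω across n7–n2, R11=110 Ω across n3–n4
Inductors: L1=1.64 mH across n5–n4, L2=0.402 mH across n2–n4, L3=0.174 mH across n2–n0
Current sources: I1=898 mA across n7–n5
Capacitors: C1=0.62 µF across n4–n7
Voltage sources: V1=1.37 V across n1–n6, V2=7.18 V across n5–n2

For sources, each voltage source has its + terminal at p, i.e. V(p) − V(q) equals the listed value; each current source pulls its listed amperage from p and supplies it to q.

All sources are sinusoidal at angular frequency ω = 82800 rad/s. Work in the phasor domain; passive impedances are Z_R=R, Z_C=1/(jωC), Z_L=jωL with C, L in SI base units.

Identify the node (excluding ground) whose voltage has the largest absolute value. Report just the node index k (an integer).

7

MNA unknowns: 7 node voltages V₁..V_7 plus 2 source currents (V1, V2)
R1: Y=0.3125+0.000j on G[3,5]
R2: Y=0.001047+0.000j on G[3,0]
R3: Y=0.01610+0.000j on G[1,6]
R4: Y=0.0007692+0.000j on G[7,2]
L1: Y=0.000-0.007364j on G[5,4]
R5: Y=0.1112+0.000j on G[4,6]
I1: z[7]−=0.898, z[5]+=0.898
R6: Y=0.004608+0.000j on G[6,0]
R7: Y=0.8547+0.000j on G[0,5]
R8: Y=0.1949+0.000j on G[6,2]
L2: Y=0.000-0.03004j on G[2,4]
R9: Y=0.001701+0.000j on G[3,6]
L3: Y=0.000-0.06941j on G[2,0]
R10: Y=0.03279+0.000j on G[7,2]
C1: Y=0.000+0.05134j on G[4,7]
R11: Y=0.009091+0.000j on G[3,4]
V1: row V1−V6=1.37, i_V1 at 1,6
V2: row V5−V2=7.18, i_V2 at 5,2
solve → V1=-7.058-2.454j, V2=-7.089-0.5615j, V3=-0.2715-0.7193j, V4=-11.25-5.900j, V5=0.09138-0.5615j, V6=-8.428-2.454j, V7=-15.57+6.048j
aux → i_V1=-0.02206+0.000j, i_V2=0.6672+0.5142j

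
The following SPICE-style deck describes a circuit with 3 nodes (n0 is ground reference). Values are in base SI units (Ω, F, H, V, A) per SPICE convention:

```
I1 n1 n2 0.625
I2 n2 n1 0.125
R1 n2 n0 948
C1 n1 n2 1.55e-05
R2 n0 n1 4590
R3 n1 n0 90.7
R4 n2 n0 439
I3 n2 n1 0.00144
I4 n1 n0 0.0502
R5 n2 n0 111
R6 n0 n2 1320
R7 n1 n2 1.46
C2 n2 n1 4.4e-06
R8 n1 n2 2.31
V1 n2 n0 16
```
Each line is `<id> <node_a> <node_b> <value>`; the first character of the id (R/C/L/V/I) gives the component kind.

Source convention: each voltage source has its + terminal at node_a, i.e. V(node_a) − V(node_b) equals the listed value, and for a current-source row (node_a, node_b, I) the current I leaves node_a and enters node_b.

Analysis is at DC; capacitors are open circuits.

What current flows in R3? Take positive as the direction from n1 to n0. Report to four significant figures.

MNA unknowns: 2 node voltages V₁..V_2 plus 1 source current (V1)
I1: z[1]−=0.625, z[2]+=0.625
I2: z[2]−=0.125, z[1]+=0.125
R1: Y=0.001055 on G[2,0]
C1: Y=0.000 on G[1,2]
R2: Y=0.0002179 on G[0,1]
R3: Y=0.01103 on G[1,0]
R4: Y=0.002278 on G[2,0]
I3: z[2]−=0.00144, z[1]+=0.00144
I4: z[1]−=0.0502, z[0]+=0.0502
R5: Y=0.009009 on G[2,0]
R6: Y=0.0007576 on G[0,2]
R7: Y=0.6849 on G[1,2]
C2: Y=0.000 on G[2,1]
R8: Y=0.4329 on G[1,2]
V1: row V2−V0=16, i_V1 at 2,0
solve → V1=15.35, V2=16.00
aux → i_V1=-0.4324

0.1693 A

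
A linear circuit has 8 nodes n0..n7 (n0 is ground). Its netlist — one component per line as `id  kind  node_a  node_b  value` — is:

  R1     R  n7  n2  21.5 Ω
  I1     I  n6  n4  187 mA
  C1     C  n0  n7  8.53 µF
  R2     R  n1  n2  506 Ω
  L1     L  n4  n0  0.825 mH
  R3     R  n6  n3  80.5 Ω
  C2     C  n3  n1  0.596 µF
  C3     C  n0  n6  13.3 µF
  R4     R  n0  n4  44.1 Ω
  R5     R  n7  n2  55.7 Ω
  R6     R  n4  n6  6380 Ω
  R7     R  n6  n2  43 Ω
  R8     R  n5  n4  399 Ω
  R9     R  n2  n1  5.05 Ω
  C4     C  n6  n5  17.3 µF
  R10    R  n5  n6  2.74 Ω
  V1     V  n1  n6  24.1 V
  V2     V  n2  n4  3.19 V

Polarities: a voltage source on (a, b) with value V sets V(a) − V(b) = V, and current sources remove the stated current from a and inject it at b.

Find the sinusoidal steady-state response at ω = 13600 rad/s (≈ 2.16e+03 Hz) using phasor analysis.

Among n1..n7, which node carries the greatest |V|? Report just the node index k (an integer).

Apply KCL at each of the 7 non-ground nodes and solve the resulting linear system.
Node n1: branches {R2, C2, R9, V1} → V_1 = 24.25+8.732j
Node n2: branches {R1, R2, R5, R7, R9, V2} → V_2 = 15.36+8.853j
Node n3: branches {R3, C2} → V_3 = 7.349+19.76j
Node n4: branches {I1, L1, R4, R6, R8, V2} → V_4 = 12.17+8.853j
Node n5: branches {R8, C4, R10} → V_5 = 0.2108+8.695j
Node n6: branches {I1, R3, C3, R6, R7, C4, R10, V1} → V_6 = 0.1523+8.732j
Node n7: branches {R1, C1, R5} → V_7 = 7.384-4.434j
Source currents: i(V1)=-1.867-0.1127j, i(V2)=0.9100-0.8837j

1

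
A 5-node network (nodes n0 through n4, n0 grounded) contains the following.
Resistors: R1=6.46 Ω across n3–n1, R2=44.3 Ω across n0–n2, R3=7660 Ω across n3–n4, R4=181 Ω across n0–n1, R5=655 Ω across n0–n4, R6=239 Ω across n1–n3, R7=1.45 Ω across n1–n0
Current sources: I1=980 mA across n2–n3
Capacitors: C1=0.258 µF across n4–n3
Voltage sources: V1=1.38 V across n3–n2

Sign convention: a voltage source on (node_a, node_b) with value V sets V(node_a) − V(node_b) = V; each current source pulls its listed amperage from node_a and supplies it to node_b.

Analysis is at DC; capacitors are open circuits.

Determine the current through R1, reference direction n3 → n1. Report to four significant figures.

MNA unknowns: 4 node voltages V₁..V_4 plus 1 source current (V1)
R1: Y=0.1548 on G[3,1]
I1: z[2]−=0.98, z[3]+=0.98
R2: Y=0.02257 on G[0,2]
R3: Y=0.0001305 on G[3,4]
R4: Y=0.005525 on G[0,1]
R5: Y=0.001527 on G[0,4]
R6: Y=0.004184 on G[1,3]
R7: Y=0.6897 on G[1,0]
C1: Y=0.000 on G[4,3]
V1: row V3−V2=1.38, i_V1 at 3,2
solve → V1=0.03812, V2=-1.175, V3=0.2048, V4=0.01613
aux → i_V1=0.9535

0.02581 A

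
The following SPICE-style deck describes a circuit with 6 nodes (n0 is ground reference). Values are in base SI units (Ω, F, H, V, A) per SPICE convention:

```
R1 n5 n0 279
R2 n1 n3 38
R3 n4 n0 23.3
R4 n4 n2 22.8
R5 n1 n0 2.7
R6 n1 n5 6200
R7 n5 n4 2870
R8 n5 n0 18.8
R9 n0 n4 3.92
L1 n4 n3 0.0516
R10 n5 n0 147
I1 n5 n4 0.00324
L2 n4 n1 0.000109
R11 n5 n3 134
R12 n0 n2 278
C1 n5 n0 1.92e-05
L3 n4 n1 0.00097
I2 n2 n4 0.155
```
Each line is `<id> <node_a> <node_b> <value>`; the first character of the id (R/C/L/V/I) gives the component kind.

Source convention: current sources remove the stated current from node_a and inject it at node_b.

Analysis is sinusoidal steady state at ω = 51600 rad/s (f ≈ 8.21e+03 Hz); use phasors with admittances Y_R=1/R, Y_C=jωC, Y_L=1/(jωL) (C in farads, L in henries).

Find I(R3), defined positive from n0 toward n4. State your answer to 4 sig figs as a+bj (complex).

-0.001442-0.0005846j A

MNA unknowns: 5 node voltages V₁..V_5
R1: Y=0.003584+0.000j on G[5,0]
R2: Y=0.02632+0.000j on G[1,3]
R3: Y=0.04292+0.000j on G[4,0]
R4: Y=0.04386+0.000j on G[4,2]
R5: Y=0.3704+0.000j on G[1,0]
R6: Y=0.0001613+0.000j on G[1,5]
R7: Y=0.0003484+0.000j on G[5,4]
R8: Y=0.05319+0.000j on G[5,0]
R9: Y=0.2551+0.000j on G[0,4]
L1: Y=0.000-0.0003756j on G[4,3]
R10: Y=0.006803+0.000j on G[5,0]
I1: z[5]−=0.00324, z[4]+=0.00324
L2: Y=0.000-0.1778j on G[4,1]
R11: Y=0.007463+0.000j on G[5,3]
R12: Y=0.003597+0.000j on G[0,2]
C1: Y=0.000+0.9907j on G[5,0]
L3: Y=0.000-0.01998j on G[4,1]
I2: z[2]−=0.155, z[4]+=0.155
solve → V1=0.01288-0.01086j, V2=-3.235+0.01259j, V3=0.01021-0.008024j, V4=0.03361+0.01362j, V5=-0.0002856+0.003159j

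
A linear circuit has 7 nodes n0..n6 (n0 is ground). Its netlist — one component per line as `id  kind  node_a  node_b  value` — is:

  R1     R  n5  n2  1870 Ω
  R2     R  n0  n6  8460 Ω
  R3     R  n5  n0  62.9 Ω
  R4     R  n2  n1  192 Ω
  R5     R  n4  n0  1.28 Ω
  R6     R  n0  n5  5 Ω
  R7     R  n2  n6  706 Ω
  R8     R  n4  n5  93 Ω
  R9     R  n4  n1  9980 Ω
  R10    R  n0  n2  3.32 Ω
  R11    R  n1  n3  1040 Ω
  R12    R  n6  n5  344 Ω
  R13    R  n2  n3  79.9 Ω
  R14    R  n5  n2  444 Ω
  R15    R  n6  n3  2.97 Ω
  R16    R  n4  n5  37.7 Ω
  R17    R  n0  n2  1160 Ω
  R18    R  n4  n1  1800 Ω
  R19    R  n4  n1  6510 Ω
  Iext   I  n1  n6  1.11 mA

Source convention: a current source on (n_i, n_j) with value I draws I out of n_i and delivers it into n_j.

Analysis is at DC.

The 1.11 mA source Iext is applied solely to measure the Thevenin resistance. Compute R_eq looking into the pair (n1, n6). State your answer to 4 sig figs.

Element admittances at DC:
  Y(R1) = 0.0005348 S between n5,n2
  Y(R2) = 0.0001182 S between n0,n6
  Y(R3) = 0.01590 S between n5,n0
  Y(R4) = 0.005208 S between n2,n1
  Y(R5) = 0.7812 S between n4,n0
  Y(R6) = 0.2000 S between n0,n5
  Y(R7) = 0.001416 S between n2,n6
  Y(R8) = 0.01075 S between n4,n5
  Y(R9) = 0.0001002 S between n4,n1
  Y(R10) = 0.3012 S between n0,n2
  Y(R11) = 0.0009615 S between n1,n3
  Y(R12) = 0.002907 S between n6,n5
  Y(R13) = 0.01252 S between n2,n3
  Y(R14) = 0.002252 S between n5,n2
  Y(R15) = 0.3367 S between n6,n3
  Y(R16) = 0.02653 S between n4,n5
  Y(R17) = 0.0008621 S between n0,n2
  Y(R18) = 0.0005556 S between n4,n1
  Y(R19) = 0.0001536 S between n4,n1
  Iext: injects 0.00111 A into n6 (from n1)
Assemble and solve the 6×6 MNA system:
  V(n1)=-0.1518  V(n2)=-0.0001388  V(n3)=0.05315  V(n4)=-0.0001224  V(n5)=0.0006066  V(n6)=0.05572

R_eq = 187.0 Ω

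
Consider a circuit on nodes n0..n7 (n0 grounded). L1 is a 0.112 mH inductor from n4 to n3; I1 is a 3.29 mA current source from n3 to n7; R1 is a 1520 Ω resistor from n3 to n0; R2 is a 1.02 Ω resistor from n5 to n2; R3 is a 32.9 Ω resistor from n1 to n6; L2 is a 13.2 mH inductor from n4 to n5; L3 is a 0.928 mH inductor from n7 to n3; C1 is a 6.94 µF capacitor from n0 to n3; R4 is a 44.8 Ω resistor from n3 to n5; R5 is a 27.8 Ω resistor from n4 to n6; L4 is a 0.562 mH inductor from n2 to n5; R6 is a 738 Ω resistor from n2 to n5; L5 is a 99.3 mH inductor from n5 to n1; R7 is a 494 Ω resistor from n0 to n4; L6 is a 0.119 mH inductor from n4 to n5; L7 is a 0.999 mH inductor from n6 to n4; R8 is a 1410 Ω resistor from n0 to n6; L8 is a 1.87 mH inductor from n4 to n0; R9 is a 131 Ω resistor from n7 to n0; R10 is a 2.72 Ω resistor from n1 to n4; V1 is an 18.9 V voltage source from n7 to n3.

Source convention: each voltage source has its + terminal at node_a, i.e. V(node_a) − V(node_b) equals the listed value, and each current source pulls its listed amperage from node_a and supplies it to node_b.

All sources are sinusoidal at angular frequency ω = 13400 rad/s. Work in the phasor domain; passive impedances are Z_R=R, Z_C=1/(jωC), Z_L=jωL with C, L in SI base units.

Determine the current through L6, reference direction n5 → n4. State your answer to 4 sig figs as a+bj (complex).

MNA unknowns: 7 node voltages V₁..V_7 plus 1 source current (V1)
L1: Y=0.000-0.6663j on G[4,3]
I1: z[3]−=0.00329, z[7]+=0.00329
R1: Y=0.0006579+0.000j on G[3,0]
R2: Y=0.9804+0.000j on G[5,2]
R3: Y=0.03040+0.000j on G[1,6]
L2: Y=0.000-0.005654j on G[4,5]
L3: Y=0.000-0.08042j on G[7,3]
C1: Y=0.000+0.09300j on G[0,3]
R4: Y=0.02232+0.000j on G[3,5]
R5: Y=0.03597+0.000j on G[4,6]
L4: Y=0.000-0.1328j on G[2,5]
R6: Y=0.001355+0.000j on G[2,5]
L5: Y=0.000-0.0007515j on G[5,1]
R7: Y=0.002024+0.000j on G[0,4]
L6: Y=0.000-0.6271j on G[4,5]
L7: Y=0.000-0.07470j on G[6,4]
R8: Y=0.0007092+0.000j on G[0,6]
L8: Y=0.000-0.03991j on G[4,0]
R9: Y=0.007634+0.000j on G[7,0]
R10: Y=0.3676+0.000j on G[1,4]
V1: row V7−V3=18.9, i_V1 at 7,3
solve → V1=-0.4564+2.370j, V2=-0.4625+2.370j, V3=-0.4899+2.512j, V4=-0.4575+2.371j, V5=-0.4625+2.370j, V6=-0.4425+2.362j, V7=18.41+2.512j
aux → i_V1=-0.1372+1.501j

-0.0006050+0.003137j A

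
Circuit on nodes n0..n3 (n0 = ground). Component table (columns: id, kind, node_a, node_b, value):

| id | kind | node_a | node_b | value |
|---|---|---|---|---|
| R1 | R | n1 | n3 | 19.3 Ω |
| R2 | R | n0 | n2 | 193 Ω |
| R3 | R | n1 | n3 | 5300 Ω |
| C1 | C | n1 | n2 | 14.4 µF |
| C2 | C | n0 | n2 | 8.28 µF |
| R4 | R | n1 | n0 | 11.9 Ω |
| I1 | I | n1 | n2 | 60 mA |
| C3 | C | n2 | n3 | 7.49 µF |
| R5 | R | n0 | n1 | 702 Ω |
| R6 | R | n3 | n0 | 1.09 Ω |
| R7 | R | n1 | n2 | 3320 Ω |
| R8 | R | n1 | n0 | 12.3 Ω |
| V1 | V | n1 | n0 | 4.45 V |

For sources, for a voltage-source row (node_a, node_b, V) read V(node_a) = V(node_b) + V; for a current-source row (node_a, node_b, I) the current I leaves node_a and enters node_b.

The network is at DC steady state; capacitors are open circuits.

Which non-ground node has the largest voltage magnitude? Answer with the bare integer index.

2

Element admittances at DC:
  Y(R1) = 0.05181 S between n1,n3
  Y(R2) = 0.005181 S between n0,n2
  Y(R3) = 0.0001887 S between n1,n3
  Y(C1) = 0.000 S between n1,n2
  Y(C2) = 0.000 S between n0,n2
  Y(R4) = 0.08403 S between n1,n0
  I1: injects 0.06 A into n2 (from n1)
  Y(C3) = 0.000 S between n2,n3
  Y(R5) = 0.001425 S between n0,n1
  Y(R6) = 0.9174 S between n3,n0
  Y(R7) = 0.0003012 S between n1,n2
  Y(R8) = 0.08130 S between n1,n0
  V1: constraint V(n1)−V(n0) = 4.45
Assemble and solve the 4×4 MNA system:
  V(n1)=4.450  V(n2)=11.19  V(n3)=0.2387
  i(V1)=-1.019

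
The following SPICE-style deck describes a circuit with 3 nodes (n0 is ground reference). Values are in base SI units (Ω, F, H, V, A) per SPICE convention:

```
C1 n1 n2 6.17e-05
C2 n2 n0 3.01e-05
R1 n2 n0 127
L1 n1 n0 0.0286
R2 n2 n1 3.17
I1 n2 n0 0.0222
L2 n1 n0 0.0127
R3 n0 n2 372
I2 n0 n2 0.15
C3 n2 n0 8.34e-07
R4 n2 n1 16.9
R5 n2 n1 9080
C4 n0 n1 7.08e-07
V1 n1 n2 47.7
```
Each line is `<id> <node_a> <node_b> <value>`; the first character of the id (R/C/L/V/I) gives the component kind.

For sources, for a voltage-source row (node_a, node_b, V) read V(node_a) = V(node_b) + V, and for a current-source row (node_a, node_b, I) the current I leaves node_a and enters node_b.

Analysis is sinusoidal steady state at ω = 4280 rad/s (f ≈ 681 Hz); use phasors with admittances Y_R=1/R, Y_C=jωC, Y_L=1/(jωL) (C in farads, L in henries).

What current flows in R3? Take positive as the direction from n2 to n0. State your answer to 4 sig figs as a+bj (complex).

Apply KCL at each of the 2 non-ground nodes and solve the resulting linear system.
Node n1: branches {C1, L1, R2, L2, R4, R5, C4, V1} → V_1 = 58.03-0.1717j
Node n2: branches {C1, C2, R1, R2, I1, R3, I2, C3, R4, R5, V1} → V_2 = 10.33-0.1717j
Source currents: i(V1)=-17.87-11.23j

0.02777-0.0004617j A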